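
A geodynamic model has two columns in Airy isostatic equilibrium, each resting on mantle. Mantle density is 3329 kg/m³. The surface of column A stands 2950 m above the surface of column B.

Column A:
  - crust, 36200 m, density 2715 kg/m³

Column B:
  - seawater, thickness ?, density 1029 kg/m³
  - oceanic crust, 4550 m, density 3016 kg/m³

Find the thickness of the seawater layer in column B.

4770 m

Take the compensation level at the base of the deeper column (depth z_c below the surface of column A) and equate Σ ρ_i t_i down to z_c; mantle fills any gap and the z_c terms cancel.
Column A: 36200×2715 + (z_c − 36200)×3329
Column B: 2950×0 + x×1029 + 4550×3016 + (z_c − 2950 − 4550 − x)×3329
The z_c×3329 term appears on both sides and cancels. Collect the known terms of each column as K = Σ(ρt)_known − 3329 × (depth of known layers): K_A = 98283000 − 3329×36200 = −22226800; K_B = 13722800 − 3329×(2950 + 4550) = −11244700.
Balance: K_A = K_B − x×(3329 − 1029), so x = (K_B − K_A)/(3329 − 1029) = 10982100/2300 = 4770 m.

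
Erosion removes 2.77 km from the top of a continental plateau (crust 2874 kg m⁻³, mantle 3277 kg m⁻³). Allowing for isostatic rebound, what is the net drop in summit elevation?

Rebound u = e ρ_c/ρ_m = 2.77 km × 2874/3277 = 2.429 km.
Net surface drop = e − u = 2.77 km − 2.429 km = e (ρ_m − ρ_c)/ρ_m = 0.341 km.

0.341 km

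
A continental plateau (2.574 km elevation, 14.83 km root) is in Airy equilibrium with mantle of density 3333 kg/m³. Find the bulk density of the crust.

ρ_c h = (ρ_m − ρ_c) r → ρ_c (h + r) = ρ_m r → ρ_c = ρ_m r / (h + r).
ρ_c = 3333 × 14.83 km / (2.574 km + 14.83 km) = 2840 kg/m³.

2840 kg/m³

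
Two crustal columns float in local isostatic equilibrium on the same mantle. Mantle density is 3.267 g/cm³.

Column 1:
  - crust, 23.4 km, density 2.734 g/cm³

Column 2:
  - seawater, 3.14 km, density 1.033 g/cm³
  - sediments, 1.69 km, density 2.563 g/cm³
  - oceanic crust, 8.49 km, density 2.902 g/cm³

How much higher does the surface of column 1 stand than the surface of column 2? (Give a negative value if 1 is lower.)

0.358 km

For any compensation level in the mantle, the mantle terms cancel and isostasy reduces to e = (Σt_1 − Σt_2) − (Σ(ρt)_1 − Σ(ρt)_2) / ρ_m.
Σt_1 = 23.4 km; Σt_2 = 13.32 km; Σ(ρt)_1 = 63.9756; Σ(ρt)_2 = 32.21307 (in km·g/cm³).
e = (23.4 − 13.32) − (63.9756 − 32.21307) / 3.267 = 0.358 km.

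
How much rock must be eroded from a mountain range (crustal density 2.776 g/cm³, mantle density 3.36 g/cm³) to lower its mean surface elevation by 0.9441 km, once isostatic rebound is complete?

5.43 km

Net drop Δ = e − u = e − e ρ_c/ρ_m = e (ρ_m − ρ_c)/ρ_m.
e = Δ ρ_m/(ρ_m − ρ_c) = 0.9441 km × 3.36/0.584 = 5.43 km.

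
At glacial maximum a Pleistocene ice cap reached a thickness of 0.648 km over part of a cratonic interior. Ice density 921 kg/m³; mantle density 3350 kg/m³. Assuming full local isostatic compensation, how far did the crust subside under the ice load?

0.178 km

For local isostatic compensation: the ice load ρ_ice t is balanced by mantle displaced below, ρ_m s.
s = t ρ_ice / ρ_m = 0.648 km × 921/3350 = 0.178 km.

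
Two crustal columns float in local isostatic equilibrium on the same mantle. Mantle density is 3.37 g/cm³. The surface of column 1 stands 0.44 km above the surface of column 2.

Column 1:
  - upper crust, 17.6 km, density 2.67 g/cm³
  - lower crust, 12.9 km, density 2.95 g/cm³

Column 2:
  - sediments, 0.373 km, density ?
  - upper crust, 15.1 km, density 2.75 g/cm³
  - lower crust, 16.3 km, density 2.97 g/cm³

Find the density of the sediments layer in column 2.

Take the compensation level at the base of the deeper column (depth z_c below the surface of column 1) and equate Σ ρ_i t_i down to z_c; mantle fills any gap and the z_c terms cancel.
Column 1: 17.6×2.67 + 12.9×2.95 + (z_c − 30.5)×3.37
Column 2: 0.44×0 + 0.373×ρ + 15.1×2.75 + 16.3×2.97 + (z_c − 0.44 − 31.773)×3.37
The z_c×3.37 term appears on both sides and cancels. Collect the known terms of each column as K = Σ(ρt)_known − 3.37 × (depth of known layers): K_1 = 85.047 − 3.37×30.5 = −17.738; K_2 = 89.936 − 3.37×(0.44 + 31.773) = −18.62181.
Balance: K_1 = K_2 + 0.373×ρ, so ρ = (K_1 − K_2)/0.373 = 0.88381/0.373 = 2.37 g/cm³.

2.37 g/cm³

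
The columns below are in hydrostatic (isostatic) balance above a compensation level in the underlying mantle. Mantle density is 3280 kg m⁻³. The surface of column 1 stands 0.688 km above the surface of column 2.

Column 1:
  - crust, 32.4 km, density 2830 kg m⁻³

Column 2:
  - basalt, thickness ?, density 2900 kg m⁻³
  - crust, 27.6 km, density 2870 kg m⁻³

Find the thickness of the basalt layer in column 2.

2.65 km

Take the compensation level at the base of the deeper column (depth z_c below the surface of column 1) and equate Σ ρ_i t_i down to z_c; mantle fills any gap and the z_c terms cancel.
Column 1: 32.4×2830 + (z_c − 32.4)×3280
Column 2: 0.688×0 + x×2900 + 27.6×2870 + (z_c − 0.688 − 27.6 − x)×3280
The z_c×3280 term appears on both sides and cancels. Collect the known terms of each column as K = Σ(ρt)_known − 3280 × (depth of known layers): K_1 = 91692 − 3280×32.4 = −14580; K_2 = 79212 − 3280×(0.688 + 27.6) = −13572.64.
Balance: K_1 = K_2 − x×(3280 − 2900), so x = (K_2 − K_1)/(3280 − 2900) = 1007.36/380 = 2.65 km.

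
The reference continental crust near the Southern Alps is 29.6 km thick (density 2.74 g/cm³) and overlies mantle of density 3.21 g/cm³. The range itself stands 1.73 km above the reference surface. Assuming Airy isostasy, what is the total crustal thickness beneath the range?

Root depth r = h ρ_c / (ρ_m − ρ_c) = 1.73 km × 2.74 / 0.47 = 10.09 km.
Total thickness = T + h + r = 29.6 km + 1.73 km + 10.09 km = 41.4 km.

41.4 km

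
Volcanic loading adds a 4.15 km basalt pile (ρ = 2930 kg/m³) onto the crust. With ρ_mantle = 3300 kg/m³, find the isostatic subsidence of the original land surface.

Subaerial loading: s = t ρ_load / ρ_m.
s = 4.15 km × 2930/3300 = 3.68 km.

3.68 km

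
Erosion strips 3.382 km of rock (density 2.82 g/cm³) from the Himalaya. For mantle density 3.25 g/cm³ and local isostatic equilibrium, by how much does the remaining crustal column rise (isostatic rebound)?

Unloading: uplift u = e ρ_c/ρ_m = 3.382 km × 2.82/3.25 = 2.93 km.

2.93 km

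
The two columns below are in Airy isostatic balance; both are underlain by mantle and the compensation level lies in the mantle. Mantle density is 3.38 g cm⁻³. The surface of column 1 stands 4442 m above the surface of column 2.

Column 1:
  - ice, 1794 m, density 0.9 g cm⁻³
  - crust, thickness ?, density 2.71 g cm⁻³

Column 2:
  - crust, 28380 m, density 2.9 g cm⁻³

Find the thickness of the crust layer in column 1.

Take the compensation level at the base of the deeper column (depth z_c below the surface of column 1) and equate Σ ρ_i t_i down to z_c; mantle fills any gap and the z_c terms cancel.
Column 1: 1794×0.9 + x×2.71 + (z_c − 1794 − x)×3.38
Column 2: 4442×0 + 28380×2.9 + (z_c − 4442 − 28380)×3.38
The z_c×3.38 term appears on both sides and cancels. Collect the known terms of each column as K = Σ(ρt)_known − 3.38 × (depth of known layers): K_1 = 1614.6 − 3.38×1794 = −4449.12; K_2 = 82302 − 3.38×(4442 + 28380) = −28636.36.
Balance: K_1 − x×(3.38 − 2.71) = K_2, so x = (K_1 − K_2)/(3.38 − 2.71) = 24187.2/0.67 = 36100 m.

36100 m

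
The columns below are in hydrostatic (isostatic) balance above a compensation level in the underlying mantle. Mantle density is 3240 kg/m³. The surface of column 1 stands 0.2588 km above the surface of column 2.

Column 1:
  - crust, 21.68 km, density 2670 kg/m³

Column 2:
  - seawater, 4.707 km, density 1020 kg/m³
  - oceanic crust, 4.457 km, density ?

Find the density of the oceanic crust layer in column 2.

Take the compensation level at the base of the deeper column (depth z_c below the surface of column 1) and equate Σ ρ_i t_i down to z_c; mantle fills any gap and the z_c terms cancel.
Column 1: 21.68×2670 + (z_c − 21.68)×3240
Column 2: 0.2588×0 + 4.707×1020 + 4.457×ρ + (z_c − 0.2588 − 9.164)×3240
The z_c×3240 term appears on both sides and cancels. Collect the known terms of each column as K = Σ(ρt)_known − 3240 × (depth of known layers): K_1 = 57885.6 − 3240×21.68 = −12357.6; K_2 = 4801.14 − 3240×(0.2588 + 9.164) = −25728.732.
Balance: K_1 = K_2 + 4.457×ρ, so ρ = (K_1 − K_2)/4.457 = 13371.1/4.457 = 3000 kg/m³.

3000 kg/m³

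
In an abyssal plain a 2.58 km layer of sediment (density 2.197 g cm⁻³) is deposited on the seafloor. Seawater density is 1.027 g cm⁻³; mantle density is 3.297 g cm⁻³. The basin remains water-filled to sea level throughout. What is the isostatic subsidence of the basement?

1.33 km

Submarine loading: the sediment displaces seawater, and the subsidence is in turn flooded, so s (ρ_m − ρ_w) = t (ρ_sed − ρ_w).
s = 2.58 km × (2.197 − 1.027) / (3.297 − 1.027) = 1.33 km.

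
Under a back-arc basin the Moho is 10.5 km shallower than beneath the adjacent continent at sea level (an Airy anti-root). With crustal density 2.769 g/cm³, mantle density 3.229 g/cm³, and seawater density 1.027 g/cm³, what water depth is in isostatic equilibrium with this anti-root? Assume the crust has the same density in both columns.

2.77 km

Replacing a thickness d of crust by seawater at the top must be balanced by replacing crust with mantle at the base: d (ρ_c − ρ_w) = a (ρ_m − ρ_c).
d = a (ρ_m − ρ_c)/(ρ_c − ρ_w) = 10.5 km × 0.46/1.742 = 2.77 km.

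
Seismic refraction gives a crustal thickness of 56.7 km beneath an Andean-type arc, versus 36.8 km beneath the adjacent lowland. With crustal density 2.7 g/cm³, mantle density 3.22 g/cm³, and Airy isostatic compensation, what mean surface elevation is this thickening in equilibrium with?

3.21 km

Excess crust Δ = 56.7 km − 36.8 km = 19.9 km, split between elevation h and root r with h + r = Δ.
Airy balance ρ_c h = (ρ_m − ρ_c) r gives r = h ρ_c/(ρ_m − ρ_c), so h (1 + ρ_c/(ρ_m − ρ_c)) = Δ, i.e. h = Δ (ρ_m − ρ_c)/ρ_m.
h = 19.9 km × 0.52/3.22 = 3.21 km.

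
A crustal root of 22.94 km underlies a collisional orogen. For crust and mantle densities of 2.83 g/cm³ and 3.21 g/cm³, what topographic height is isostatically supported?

3.08 km

Balancing pressure at the compensation depth: ρ_c h = (ρ_m − ρ_c) r.
h = r (ρ_m − ρ_c) / ρ_c = 22.94 km × (3.21 − 2.83) / 2.83 = 3.08 km.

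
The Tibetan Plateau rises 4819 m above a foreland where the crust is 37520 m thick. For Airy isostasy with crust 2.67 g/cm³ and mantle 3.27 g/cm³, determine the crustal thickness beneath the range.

Root depth r = h ρ_c / (ρ_m − ρ_c) = 4819 m × 2.67 / 0.6 = 21440 m.
Total thickness = T + h + r = 37520 m + 4819 m + 21440 m = 63800 m.

63800 m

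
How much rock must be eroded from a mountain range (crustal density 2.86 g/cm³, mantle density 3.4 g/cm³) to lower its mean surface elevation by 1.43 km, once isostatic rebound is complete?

9 km

Net drop Δ = e − u = e − e ρ_c/ρ_m = e (ρ_m − ρ_c)/ρ_m.
e = Δ ρ_m/(ρ_m − ρ_c) = 1.43 km × 3.4/0.54 = 9 km.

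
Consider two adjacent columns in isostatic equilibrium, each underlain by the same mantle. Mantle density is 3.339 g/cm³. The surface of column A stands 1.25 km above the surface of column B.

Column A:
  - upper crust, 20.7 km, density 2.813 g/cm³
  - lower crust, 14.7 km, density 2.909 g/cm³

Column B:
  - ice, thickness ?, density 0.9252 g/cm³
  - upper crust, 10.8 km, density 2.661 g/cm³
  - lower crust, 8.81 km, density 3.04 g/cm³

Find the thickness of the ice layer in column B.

1.28 km

Take the compensation level at the base of the deeper column (depth z_c below the surface of column A) and equate Σ ρ_i t_i down to z_c; mantle fills any gap and the z_c terms cancel.
Column A: 20.7×2.813 + 14.7×2.909 + (z_c − 35.4)×3.339
Column B: 1.25×0 + x×0.9252 + 10.8×2.661 + 8.81×3.04 + (z_c − 1.25 − 19.61 − x)×3.339
The z_c×3.339 term appears on both sides and cancels. Collect the known terms of each column as K = Σ(ρt)_known − 3.339 × (depth of known layers): K_A = 100.9914 − 3.339×35.4 = −17.2092; K_B = 55.5212 − 3.339×(1.25 + 19.61) = −14.13034.
Balance: K_A = K_B − x×(3.339 − 0.9252), so x = (K_B − K_A)/(3.339 − 0.9252) = 3.07886/2.4138 = 1.28 km.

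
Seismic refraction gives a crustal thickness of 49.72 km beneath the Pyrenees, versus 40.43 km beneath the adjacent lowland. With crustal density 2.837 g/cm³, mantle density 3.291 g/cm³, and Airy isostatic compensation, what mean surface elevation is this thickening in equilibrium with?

Excess crust Δ = 49.72 km − 40.43 km = 9.29 km, split between elevation h and root r with h + r = Δ.
Airy balance ρ_c h = (ρ_m − ρ_c) r gives r = h ρ_c/(ρ_m − ρ_c), so h (1 + ρ_c/(ρ_m − ρ_c)) = Δ, i.e. h = Δ (ρ_m − ρ_c)/ρ_m.
h = 9.29 km × 0.454/3.291 = 1.28 km.

1.28 km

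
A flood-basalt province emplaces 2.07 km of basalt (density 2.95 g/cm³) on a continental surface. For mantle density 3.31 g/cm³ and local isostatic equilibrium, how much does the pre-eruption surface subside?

Subaerial loading: s = t ρ_load / ρ_m.
s = 2.07 km × 2.95/3.31 = 1.84 km.

1.84 km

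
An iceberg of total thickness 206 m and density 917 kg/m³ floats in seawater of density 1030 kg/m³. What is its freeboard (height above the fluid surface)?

Floating equilibrium: submerged depth d = t ρ_obj/ρ_fluid = 206 m × 917/1030 = 183.4 m.
Freeboard = t − d = 206 m − 183.4 m = 22.6 m.

22.6 m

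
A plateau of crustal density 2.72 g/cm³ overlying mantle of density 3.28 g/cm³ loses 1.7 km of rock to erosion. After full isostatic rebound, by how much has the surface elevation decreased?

0.29 km

Rebound u = e ρ_c/ρ_m = 1.7 km × 2.72/3.28 = 1.41 km.
Net surface drop = e − u = 1.7 km − 1.41 km = e (ρ_m − ρ_c)/ρ_m = 0.29 km.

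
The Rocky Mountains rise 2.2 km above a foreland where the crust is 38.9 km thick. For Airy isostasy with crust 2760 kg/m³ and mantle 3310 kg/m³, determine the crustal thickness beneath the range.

52.1 km

Root depth r = h ρ_c / (ρ_m − ρ_c) = 2.2 km × 2760 / 550 = 11.04 km.
Total thickness = T + h + r = 38.9 km + 2.2 km + 11.04 km = 52.1 km.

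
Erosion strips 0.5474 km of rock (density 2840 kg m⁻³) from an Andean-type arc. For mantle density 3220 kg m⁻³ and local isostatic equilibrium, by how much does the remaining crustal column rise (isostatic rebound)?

0.483 km

Unloading: uplift u = e ρ_c/ρ_m = 0.5474 km × 2840/3220 = 0.483 km.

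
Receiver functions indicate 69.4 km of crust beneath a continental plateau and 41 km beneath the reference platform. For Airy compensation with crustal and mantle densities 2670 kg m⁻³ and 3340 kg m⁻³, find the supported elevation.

5.7 km

Excess crust Δ = 69.4 km − 41 km = 28.4 km, split between elevation h and root r with h + r = Δ.
Airy balance ρ_c h = (ρ_m − ρ_c) r gives r = h ρ_c/(ρ_m − ρ_c), so h (1 + ρ_c/(ρ_m − ρ_c)) = Δ, i.e. h = Δ (ρ_m − ρ_c)/ρ_m.
h = 28.4 km × 670/3340 = 5.7 km.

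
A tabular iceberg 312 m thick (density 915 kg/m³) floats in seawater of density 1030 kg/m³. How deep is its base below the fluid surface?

Draft d = t ρ_obj/ρ_fluid = 312 m × 915/1030 = 277 m.

277 m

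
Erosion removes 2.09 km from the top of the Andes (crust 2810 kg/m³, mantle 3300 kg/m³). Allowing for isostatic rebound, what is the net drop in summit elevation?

0.31 km

Rebound u = e ρ_c/ρ_m = 2.09 km × 2810/3300 = 1.78 km.
Net surface drop = e − u = 2.09 km − 1.78 km = e (ρ_m − ρ_c)/ρ_m = 0.31 km.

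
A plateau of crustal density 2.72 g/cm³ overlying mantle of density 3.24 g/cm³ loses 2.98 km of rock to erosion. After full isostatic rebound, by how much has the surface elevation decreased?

0.478 km

Rebound u = e ρ_c/ρ_m = 2.98 km × 2.72/3.24 = 2.502 km.
Net surface drop = e − u = 2.98 km − 2.502 km = e (ρ_m − ρ_c)/ρ_m = 0.478 km.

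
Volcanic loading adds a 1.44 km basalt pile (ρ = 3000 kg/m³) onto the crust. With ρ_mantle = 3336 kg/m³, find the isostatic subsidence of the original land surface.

1.29 km

Subaerial loading: s = t ρ_load / ρ_m.
s = 1.44 km × 3000/3336 = 1.29 km.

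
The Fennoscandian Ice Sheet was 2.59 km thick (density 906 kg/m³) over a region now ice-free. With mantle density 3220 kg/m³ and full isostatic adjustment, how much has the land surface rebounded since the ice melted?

0.729 km

Removing the load lets mantle flow back in; uplift u satisfies ρ_ice t = ρ_m u.
u = t ρ_ice/ρ_m = 2.59 km × 906/3220 = 0.729 km.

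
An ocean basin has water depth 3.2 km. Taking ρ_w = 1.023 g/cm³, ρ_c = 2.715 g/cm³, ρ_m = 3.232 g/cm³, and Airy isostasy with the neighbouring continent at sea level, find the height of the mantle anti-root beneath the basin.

In Airy isostatic equilibrium: replacing crust with seawater at the top is compensated by replacing crust with mantle at the base: d (ρ_c − ρ_w) = a (ρ_m − ρ_c).
a = d (ρ_c − ρ_w)/(ρ_m − ρ_c) = 3.2 km × 1.692/0.517 = 10.5 km.

10.5 km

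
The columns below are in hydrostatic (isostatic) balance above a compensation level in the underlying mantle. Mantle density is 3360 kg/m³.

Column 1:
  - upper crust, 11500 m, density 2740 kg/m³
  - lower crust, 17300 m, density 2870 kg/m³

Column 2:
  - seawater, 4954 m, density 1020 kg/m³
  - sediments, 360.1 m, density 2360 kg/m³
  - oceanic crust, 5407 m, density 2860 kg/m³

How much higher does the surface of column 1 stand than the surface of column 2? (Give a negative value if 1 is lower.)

283 m

For any compensation level in the mantle, the mantle terms cancel and isostasy reduces to e = (Σt_1 − Σt_2) − (Σ(ρt)_1 − Σ(ρt)_2) / ρ_m.
Σt_1 = 28800 m; Σt_2 = 10721.1 m; Σ(ρt)_1 = 81161000; Σ(ρt)_2 = 21366936 (in m·kg/m³).
e = (28800 − 10721.1) − (81161000 − 21366936) / 3360 = 283 m.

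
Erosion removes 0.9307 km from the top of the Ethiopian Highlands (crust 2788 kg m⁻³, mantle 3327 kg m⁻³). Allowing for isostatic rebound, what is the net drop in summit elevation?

0.151 km

Rebound u = e ρ_c/ρ_m = 0.9307 km × 2788/3327 = 0.7799 km.
Net surface drop = e − u = 0.9307 km − 0.7799 km = e (ρ_m − ρ_c)/ρ_m = 0.151 km.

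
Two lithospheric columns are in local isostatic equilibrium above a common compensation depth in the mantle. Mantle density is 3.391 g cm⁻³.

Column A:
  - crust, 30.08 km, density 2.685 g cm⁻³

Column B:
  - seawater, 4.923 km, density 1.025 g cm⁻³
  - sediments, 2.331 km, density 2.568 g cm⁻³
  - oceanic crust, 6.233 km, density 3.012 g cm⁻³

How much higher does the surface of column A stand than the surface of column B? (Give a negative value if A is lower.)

For any compensation level in the mantle, the mantle terms cancel and isostasy reduces to e = (Σt_A − Σt_B) − (Σ(ρt)_A − Σ(ρt)_B) / ρ_m.
Σt_A = 30.08 km; Σt_B = 13.487 km; Σ(ρt)_A = 80.7648; Σ(ρt)_B = 29.805879 (in km·g cm⁻³).
e = (30.08 − 13.487) − (80.7648 − 29.805879) / 3.391 = 1.57 km.

1.57 km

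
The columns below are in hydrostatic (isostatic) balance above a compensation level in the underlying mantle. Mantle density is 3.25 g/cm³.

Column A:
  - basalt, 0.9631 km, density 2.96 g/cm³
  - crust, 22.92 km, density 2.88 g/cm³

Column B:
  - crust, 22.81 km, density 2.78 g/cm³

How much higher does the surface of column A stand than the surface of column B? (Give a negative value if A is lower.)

For any compensation level in the mantle, the mantle terms cancel and isostasy reduces to e = (Σt_A − Σt_B) − (Σ(ρt)_A − Σ(ρt)_B) / ρ_m.
Σt_A = 23.8831 km; Σt_B = 22.81 km; Σ(ρt)_A = 68.860376; Σ(ρt)_B = 63.4118 (in km·g/cm³).
e = (23.8831 − 22.81) − (68.860376 − 63.4118) / 3.25 = −0.603 km.

−0.603 km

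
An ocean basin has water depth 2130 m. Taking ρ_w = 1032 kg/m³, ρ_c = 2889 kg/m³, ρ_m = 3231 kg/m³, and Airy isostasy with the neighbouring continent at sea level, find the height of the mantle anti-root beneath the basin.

11600 m

Balancing pressure at the compensation depth: replacing crust with seawater at the top is compensated by replacing crust with mantle at the base: d (ρ_c − ρ_w) = a (ρ_m − ρ_c).
a = d (ρ_c − ρ_w)/(ρ_m − ρ_c) = 2130 m × 1857/342 = 11600 m.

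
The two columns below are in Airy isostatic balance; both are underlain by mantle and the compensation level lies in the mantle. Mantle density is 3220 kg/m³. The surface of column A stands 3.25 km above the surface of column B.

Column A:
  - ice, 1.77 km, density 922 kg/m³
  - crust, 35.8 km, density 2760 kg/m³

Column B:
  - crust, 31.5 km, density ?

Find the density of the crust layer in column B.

Take the compensation level at the base of the deeper column (depth z_c below the surface of column A) and equate Σ ρ_i t_i down to z_c; mantle fills any gap and the z_c terms cancel.
Column A: 1.77×922 + 35.8×2760 + (z_c − 37.57)×3220
Column B: 3.25×0 + 31.5×ρ + (z_c − 3.25 − 31.5)×3220
The z_c×3220 term appears on both sides and cancels. Collect the known terms of each column as K = Σ(ρt)_known − 3220 × (depth of known layers): K_A = 100439.94 − 3220×37.57 = −20535.46; K_B = 0 − 3220×(3.25 + 31.5) = −111895.
Balance: K_A = K_B + 31.5×ρ, so ρ = (K_A − K_B)/31.5 = 91359.5/31.5 = 2900 kg/m³.

2900 kg/m³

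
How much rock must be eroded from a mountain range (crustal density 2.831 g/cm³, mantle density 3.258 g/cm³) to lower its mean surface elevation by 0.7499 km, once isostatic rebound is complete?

5.72 km

Net drop Δ = e − u = e − e ρ_c/ρ_m = e (ρ_m − ρ_c)/ρ_m.
e = Δ ρ_m/(ρ_m − ρ_c) = 0.7499 km × 3.258/0.427 = 5.72 km.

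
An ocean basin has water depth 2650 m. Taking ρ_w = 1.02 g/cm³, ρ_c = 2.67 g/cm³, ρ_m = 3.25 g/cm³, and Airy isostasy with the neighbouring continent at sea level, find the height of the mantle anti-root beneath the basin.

Isostatic balance requires: replacing crust with seawater at the top is compensated by replacing crust with mantle at the base: d (ρ_c − ρ_w) = a (ρ_m − ρ_c).
a = d (ρ_c − ρ_w)/(ρ_m − ρ_c) = 2650 m × 1.65/0.58 = 7540 m.

7540 m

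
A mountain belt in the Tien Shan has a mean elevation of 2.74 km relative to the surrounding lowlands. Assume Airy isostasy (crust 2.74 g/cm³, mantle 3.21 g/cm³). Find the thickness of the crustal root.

16 km

In Airy isostatic equilibrium: the weight of the topography is balanced by the buoyancy of the root, ρ_c h = (ρ_m − ρ_c) r.
r = h · ρ_c / (ρ_m − ρ_c) = 2.74 km × 2.74 / (3.21 − 2.74) = 16 km.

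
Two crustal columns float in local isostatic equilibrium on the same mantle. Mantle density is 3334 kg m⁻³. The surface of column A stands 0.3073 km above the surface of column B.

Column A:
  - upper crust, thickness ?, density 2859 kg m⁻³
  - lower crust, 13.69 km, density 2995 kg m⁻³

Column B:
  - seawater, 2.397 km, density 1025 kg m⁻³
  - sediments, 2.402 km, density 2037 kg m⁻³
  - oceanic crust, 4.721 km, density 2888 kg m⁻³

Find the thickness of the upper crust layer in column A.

15 km

Take the compensation level at the base of the deeper column (depth z_c below the surface of column A) and equate Σ ρ_i t_i down to z_c; mantle fills any gap and the z_c terms cancel.
Column A: x×2859 + 13.69×2995 + (z_c − 13.69 − x)×3334
Column B: 0.3073×0 + 2.397×1025 + 2.402×2037 + 4.721×2888 + (z_c − 0.3073 − 9.52)×3334
The z_c×3334 term appears on both sides and cancels. Collect the known terms of each column as K = Σ(ρt)_known − 3334 × (depth of known layers): K_A = 41001.55 − 3334×13.69 = −4640.91; K_B = 20984.047 − 3334×(0.3073 + 9.52) = −11780.1712.
Balance: K_A − x×(3334 − 2859) = K_B, so x = (K_A − K_B)/(3334 − 2859) = 7139.26/475 = 15 km.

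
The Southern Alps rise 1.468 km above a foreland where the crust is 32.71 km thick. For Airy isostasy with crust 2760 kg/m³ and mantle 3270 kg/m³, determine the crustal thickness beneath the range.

Root depth r = h ρ_c / (ρ_m − ρ_c) = 1.468 km × 2760 / 510 = 7.944 km.
Total thickness = T + h + r = 32.71 km + 1.468 km + 7.944 km = 42.1 km.

42.1 km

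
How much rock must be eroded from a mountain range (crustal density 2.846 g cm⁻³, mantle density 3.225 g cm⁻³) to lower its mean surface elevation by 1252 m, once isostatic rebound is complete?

Net drop Δ = e − u = e − e ρ_c/ρ_m = e (ρ_m − ρ_c)/ρ_m.
e = Δ ρ_m/(ρ_m − ρ_c) = 1252 m × 3.225/0.379 = 10700 m.

10700 m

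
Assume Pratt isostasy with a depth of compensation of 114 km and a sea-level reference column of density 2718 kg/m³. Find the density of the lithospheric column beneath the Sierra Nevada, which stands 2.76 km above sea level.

Pratt balance: ρ_ref D = ρ (D + h).
ρ = ρ_ref D/(D + h) = 2718 × 114 km/(114 km + 2.76 km) = 2650 kg/m³.

2650 kg/m³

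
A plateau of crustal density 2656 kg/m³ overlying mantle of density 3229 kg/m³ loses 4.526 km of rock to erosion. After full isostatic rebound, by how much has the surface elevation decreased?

Rebound u = e ρ_c/ρ_m = 4.526 km × 2656/3229 = 3.723 km.
Net surface drop = e − u = 4.526 km − 3.723 km = e (ρ_m − ρ_c)/ρ_m = 0.803 km.

0.803 km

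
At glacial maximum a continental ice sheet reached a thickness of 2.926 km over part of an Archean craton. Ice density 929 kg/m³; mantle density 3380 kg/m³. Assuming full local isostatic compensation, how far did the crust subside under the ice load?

0.804 km

In Airy isostatic equilibrium: the ice load ρ_ice t is balanced by mantle displaced below, ρ_m s.
s = t ρ_ice / ρ_m = 2.926 km × 929/3380 = 0.804 km.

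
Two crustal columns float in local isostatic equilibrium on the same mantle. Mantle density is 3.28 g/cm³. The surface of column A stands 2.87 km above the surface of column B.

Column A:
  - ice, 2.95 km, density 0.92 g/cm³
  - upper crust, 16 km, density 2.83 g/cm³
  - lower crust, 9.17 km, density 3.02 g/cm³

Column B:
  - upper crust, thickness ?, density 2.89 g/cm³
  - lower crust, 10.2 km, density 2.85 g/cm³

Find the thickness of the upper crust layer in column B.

7.04 km

Take the compensation level at the base of the deeper column (depth z_c below the surface of column A) and equate Σ ρ_i t_i down to z_c; mantle fills any gap and the z_c terms cancel.
Column A: 2.95×0.92 + 16×2.83 + 9.17×3.02 + (z_c − 28.12)×3.28
Column B: 2.87×0 + x×2.89 + 10.2×2.85 + (z_c − 2.87 − 10.2 − x)×3.28
The z_c×3.28 term appears on both sides and cancels. Collect the known terms of each column as K = Σ(ρt)_known − 3.28 × (depth of known layers): K_A = 75.6874 − 3.28×28.12 = −16.5462; K_B = 29.07 − 3.28×(2.87 + 10.2) = −13.7996.
Balance: K_A = K_B − x×(3.28 − 2.89), so x = (K_B − K_A)/(3.28 − 2.89) = 2.7466/0.39 = 7.04 km.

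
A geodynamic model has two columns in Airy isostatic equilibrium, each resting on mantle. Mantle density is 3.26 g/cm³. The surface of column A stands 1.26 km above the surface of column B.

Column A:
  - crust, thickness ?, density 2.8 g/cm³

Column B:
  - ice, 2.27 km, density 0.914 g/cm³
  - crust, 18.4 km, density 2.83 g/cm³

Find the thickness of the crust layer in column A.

37.7 km

Take the compensation level at the base of the deeper column (depth z_c below the surface of column A) and equate Σ ρ_i t_i down to z_c; mantle fills any gap and the z_c terms cancel.
Column A: x×2.8 + (z_c − 0 − x)×3.26
Column B: 1.26×0 + 2.27×0.914 + 18.4×2.83 + (z_c − 1.26 − 20.67)×3.26
The z_c×3.26 term appears on both sides and cancels. Collect the known terms of each column as K = Σ(ρt)_known − 3.26 × (depth of known layers): K_A = 0 − 3.26×0 = 0; K_B = 54.14678 − 3.26×(1.26 + 20.67) = −17.34502.
Balance: K_A − x×(3.26 − 2.8) = K_B, so x = (K_A − K_B)/(3.26 − 2.8) = 17.345/0.46 = 37.7 km.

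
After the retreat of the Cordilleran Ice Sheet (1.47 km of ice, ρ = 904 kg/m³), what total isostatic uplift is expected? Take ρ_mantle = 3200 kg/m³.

0.415 km

Removing the load lets mantle flow back in; uplift u satisfies ρ_ice t = ρ_m u.
u = t ρ_ice/ρ_m = 1.47 km × 904/3200 = 0.415 km.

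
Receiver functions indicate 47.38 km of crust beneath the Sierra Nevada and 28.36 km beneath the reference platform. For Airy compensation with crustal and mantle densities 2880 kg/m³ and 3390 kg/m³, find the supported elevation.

2.86 km

Excess crust Δ = 47.38 km − 28.36 km = 19.02 km, split between elevation h and root r with h + r = Δ.
Airy balance ρ_c h = (ρ_m − ρ_c) r gives r = h ρ_c/(ρ_m − ρ_c), so h (1 + ρ_c/(ρ_m − ρ_c)) = Δ, i.e. h = Δ (ρ_m − ρ_c)/ρ_m.
h = 19.02 km × 510/3390 = 2.86 km.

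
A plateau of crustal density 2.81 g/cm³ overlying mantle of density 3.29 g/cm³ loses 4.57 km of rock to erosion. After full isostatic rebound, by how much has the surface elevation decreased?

0.667 km

Rebound u = e ρ_c/ρ_m = 4.57 km × 2.81/3.29 = 3.903 km.
Net surface drop = e − u = 4.57 km − 3.903 km = e (ρ_m − ρ_c)/ρ_m = 0.667 km.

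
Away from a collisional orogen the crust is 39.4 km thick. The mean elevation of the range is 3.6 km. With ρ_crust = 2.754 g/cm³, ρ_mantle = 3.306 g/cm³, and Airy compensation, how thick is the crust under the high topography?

Root depth r = h ρ_c / (ρ_m − ρ_c) = 3.6 km × 2.754 / 0.552 = 17.96 km.
Total thickness = T + h + r = 39.4 km + 3.6 km + 17.96 km = 61 km.

61 km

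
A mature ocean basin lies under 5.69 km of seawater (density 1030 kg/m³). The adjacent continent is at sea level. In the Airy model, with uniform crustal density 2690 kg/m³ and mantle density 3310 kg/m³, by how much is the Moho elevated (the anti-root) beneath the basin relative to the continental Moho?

For local isostatic compensation: replacing crust with seawater at the top is compensated by replacing crust with mantle at the base: d (ρ_c − ρ_w) = a (ρ_m − ρ_c).
a = d (ρ_c − ρ_w)/(ρ_m − ρ_c) = 5.69 km × 1660/620 = 15.2 km.

15.2 km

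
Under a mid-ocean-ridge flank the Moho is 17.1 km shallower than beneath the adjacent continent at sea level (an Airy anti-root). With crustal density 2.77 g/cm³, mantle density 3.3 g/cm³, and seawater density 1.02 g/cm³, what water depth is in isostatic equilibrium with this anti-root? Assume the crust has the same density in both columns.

5.18 km

Replacing a thickness d of crust by seawater at the top must be balanced by replacing crust with mantle at the base: d (ρ_c − ρ_w) = a (ρ_m − ρ_c).
d = a (ρ_m − ρ_c)/(ρ_c − ρ_w) = 17.1 km × 0.53/1.75 = 5.18 km.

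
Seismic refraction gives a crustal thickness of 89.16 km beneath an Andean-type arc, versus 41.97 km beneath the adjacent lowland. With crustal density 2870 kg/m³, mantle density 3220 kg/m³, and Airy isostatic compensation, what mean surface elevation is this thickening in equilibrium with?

Excess crust Δ = 89.16 km − 41.97 km = 47.19 km, split between elevation h and root r with h + r = Δ.
Airy balance ρ_c h = (ρ_m − ρ_c) r gives r = h ρ_c/(ρ_m − ρ_c), so h (1 + ρ_c/(ρ_m − ρ_c)) = Δ, i.e. h = Δ (ρ_m − ρ_c)/ρ_m.
h = 47.19 km × 350/3220 = 5.13 km.

5.13 km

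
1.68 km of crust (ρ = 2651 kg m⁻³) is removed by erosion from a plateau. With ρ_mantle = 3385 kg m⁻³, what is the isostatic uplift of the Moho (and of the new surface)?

1.32 km

Unloading: uplift u = e ρ_c/ρ_m = 1.68 km × 2651/3385 = 1.32 km.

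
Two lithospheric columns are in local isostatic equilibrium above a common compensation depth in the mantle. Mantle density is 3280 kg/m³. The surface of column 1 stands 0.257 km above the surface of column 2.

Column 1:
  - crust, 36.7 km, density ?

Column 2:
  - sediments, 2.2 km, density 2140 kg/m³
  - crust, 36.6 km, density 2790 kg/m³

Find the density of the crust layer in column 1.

2700 kg/m³

Take the compensation level at the base of the deeper column (depth z_c below the surface of column 1) and equate Σ ρ_i t_i down to z_c; mantle fills any gap and the z_c terms cancel.
Column 1: 36.7×ρ + (z_c − 36.7)×3280
Column 2: 0.257×0 + 2.2×2140 + 36.6×2790 + (z_c − 0.257 − 38.8)×3280
The z_c×3280 term appears on both sides and cancels. Collect the known terms of each column as K = Σ(ρt)_known − 3280 × (depth of known layers): K_1 = 0 − 3280×36.7 = −120376; K_2 = 106822 − 3280×(0.257 + 38.8) = −21284.96.
Balance: K_1 + 36.7×ρ = K_2, so ρ = (K_2 − K_1)/36.7 = 99091/36.7 = 2700 kg/m³.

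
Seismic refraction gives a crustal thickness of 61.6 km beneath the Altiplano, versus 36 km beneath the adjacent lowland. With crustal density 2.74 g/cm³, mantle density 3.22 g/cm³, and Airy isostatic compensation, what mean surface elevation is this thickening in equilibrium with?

Excess crust Δ = 61.6 km − 36 km = 25.6 km, split between elevation h and root r with h + r = Δ.
Airy balance ρ_c h = (ρ_m − ρ_c) r gives r = h ρ_c/(ρ_m − ρ_c), so h (1 + ρ_c/(ρ_m − ρ_c)) = Δ, i.e. h = Δ (ρ_m − ρ_c)/ρ_m.
h = 25.6 km × 0.48/3.22 = 3.82 km.

3.82 km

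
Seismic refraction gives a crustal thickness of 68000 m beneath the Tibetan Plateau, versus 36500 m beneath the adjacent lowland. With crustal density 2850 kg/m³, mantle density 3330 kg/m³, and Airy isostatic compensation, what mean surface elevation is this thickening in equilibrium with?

Excess crust Δ = 68000 m − 36500 m = 31500 m, split between elevation h and root r with h + r = Δ.
Airy balance ρ_c h = (ρ_m − ρ_c) r gives r = h ρ_c/(ρ_m − ρ_c), so h (1 + ρ_c/(ρ_m − ρ_c)) = Δ, i.e. h = Δ (ρ_m − ρ_c)/ρ_m.
h = 31500 m × 480/3330 = 4540 m.

4540 m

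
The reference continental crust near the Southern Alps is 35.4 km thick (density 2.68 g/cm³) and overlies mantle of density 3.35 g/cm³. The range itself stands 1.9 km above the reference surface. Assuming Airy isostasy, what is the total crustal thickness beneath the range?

Root depth r = h ρ_c / (ρ_m − ρ_c) = 1.9 km × 2.68 / 0.67 = 7.6 km.
Total thickness = T + h + r = 35.4 km + 1.9 km + 7.6 km = 44.9 km.

44.9 km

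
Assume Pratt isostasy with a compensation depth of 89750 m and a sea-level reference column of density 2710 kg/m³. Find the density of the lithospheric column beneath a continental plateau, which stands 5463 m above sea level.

2550 kg/m³

Pratt balance: ρ_ref D = ρ (D + h).
ρ = ρ_ref D/(D + h) = 2710 × 89750 m/(89750 m + 5463 m) = 2550 kg/m³.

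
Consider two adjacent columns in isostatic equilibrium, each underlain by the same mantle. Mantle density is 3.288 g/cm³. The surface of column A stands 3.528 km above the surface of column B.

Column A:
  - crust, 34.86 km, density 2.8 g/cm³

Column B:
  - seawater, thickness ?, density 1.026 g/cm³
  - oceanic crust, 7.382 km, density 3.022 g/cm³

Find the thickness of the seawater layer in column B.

Take the compensation level at the base of the deeper column (depth z_c below the surface of column A) and equate Σ ρ_i t_i down to z_c; mantle fills any gap and the z_c terms cancel.
Column A: 34.86×2.8 + (z_c − 34.86)×3.288
Column B: 3.528×0 + x×1.026 + 7.382×3.022 + (z_c − 3.528 − 7.382 − x)×3.288
The z_c×3.288 term appears on both sides and cancels. Collect the known terms of each column as K = Σ(ρt)_known − 3.288 × (depth of known layers): K_A = 97.608 − 3.288×34.86 = −17.01168; K_B = 22.308404 − 3.288×(3.528 + 7.382) = −13.563676.
Balance: K_A = K_B − x×(3.288 − 1.026), so x = (K_B − K_A)/(3.288 − 1.026) = 3.448/2.262 = 1.52 km.

1.52 km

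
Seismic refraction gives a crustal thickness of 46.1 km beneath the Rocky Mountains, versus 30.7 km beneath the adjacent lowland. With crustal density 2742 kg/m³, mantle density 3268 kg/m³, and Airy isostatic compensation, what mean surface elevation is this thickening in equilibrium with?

2.48 km

Excess crust Δ = 46.1 km − 30.7 km = 15.4 km, split between elevation h and root r with h + r = Δ.
Airy balance ρ_c h = (ρ_m − ρ_c) r gives r = h ρ_c/(ρ_m − ρ_c), so h (1 + ρ_c/(ρ_m − ρ_c)) = Δ, i.e. h = Δ (ρ_m − ρ_c)/ρ_m.
h = 15.4 km × 526/3268 = 2.48 km.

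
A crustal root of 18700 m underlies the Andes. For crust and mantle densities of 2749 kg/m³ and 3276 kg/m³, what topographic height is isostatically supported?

In Airy isostatic equilibrium: ρ_c h = (ρ_m − ρ_c) r.
h = r (ρ_m − ρ_c) / ρ_c = 18700 m × (3276 − 2749) / 2749 = 3580 m.

3580 m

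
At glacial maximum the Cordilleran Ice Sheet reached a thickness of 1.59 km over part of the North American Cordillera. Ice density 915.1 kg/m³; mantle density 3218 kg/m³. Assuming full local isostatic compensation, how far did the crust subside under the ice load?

For local isostatic compensation: the ice load ρ_ice t is balanced by mantle displaced below, ρ_m s.
s = t ρ_ice / ρ_m = 1.59 km × 915.1/3218 = 0.452 km.

0.452 km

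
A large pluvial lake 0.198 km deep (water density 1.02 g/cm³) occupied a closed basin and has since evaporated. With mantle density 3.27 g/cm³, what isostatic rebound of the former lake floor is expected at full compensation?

0.0618 km

u = d ρ_w/ρ_m = 0.198 km × 1.02/3.27 = 0.0618 km.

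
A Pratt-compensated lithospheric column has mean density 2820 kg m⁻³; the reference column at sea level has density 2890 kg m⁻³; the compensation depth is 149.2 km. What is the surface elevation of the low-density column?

3.7 km

ρ_ref D = ρ (D + h) → h = D (ρ_ref − ρ)/ρ.
h = 149.2 km × (2890 − 2820)/2820 = 3.7 km.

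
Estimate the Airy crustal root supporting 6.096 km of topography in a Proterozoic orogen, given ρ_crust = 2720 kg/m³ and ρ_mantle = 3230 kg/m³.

32.5 km

In Airy isostatic equilibrium: the weight of the topography is balanced by the buoyancy of the root, ρ_c h = (ρ_m − ρ_c) r.
r = h · ρ_c / (ρ_m − ρ_c) = 6.096 km × 2720 / (3230 − 2720) = 32.5 km.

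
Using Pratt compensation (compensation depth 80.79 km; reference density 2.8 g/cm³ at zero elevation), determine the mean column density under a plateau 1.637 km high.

Pratt balance: ρ_ref D = ρ (D + h).
ρ = ρ_ref D/(D + h) = 2.8 × 80.79 km/(80.79 km + 1.637 km) = 2.74 g/cm³.

2.74 g/cm³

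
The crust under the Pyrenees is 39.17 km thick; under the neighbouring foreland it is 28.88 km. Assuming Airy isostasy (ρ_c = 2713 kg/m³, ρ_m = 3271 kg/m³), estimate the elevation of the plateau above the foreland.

1.76 km

Excess crust Δ = 39.17 km − 28.88 km = 10.29 km, split between elevation h and root r with h + r = Δ.
Airy balance ρ_c h = (ρ_m − ρ_c) r gives r = h ρ_c/(ρ_m − ρ_c), so h (1 + ρ_c/(ρ_m − ρ_c)) = Δ, i.e. h = Δ (ρ_m − ρ_c)/ρ_m.
h = 10.29 km × 558/3271 = 1.76 km.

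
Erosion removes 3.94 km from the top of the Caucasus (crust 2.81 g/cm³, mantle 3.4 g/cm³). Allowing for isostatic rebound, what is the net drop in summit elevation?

0.684 km

Rebound u = e ρ_c/ρ_m = 3.94 km × 2.81/3.4 = 3.256 km.
Net surface drop = e − u = 3.94 km − 3.256 km = e (ρ_m − ρ_c)/ρ_m = 0.684 km.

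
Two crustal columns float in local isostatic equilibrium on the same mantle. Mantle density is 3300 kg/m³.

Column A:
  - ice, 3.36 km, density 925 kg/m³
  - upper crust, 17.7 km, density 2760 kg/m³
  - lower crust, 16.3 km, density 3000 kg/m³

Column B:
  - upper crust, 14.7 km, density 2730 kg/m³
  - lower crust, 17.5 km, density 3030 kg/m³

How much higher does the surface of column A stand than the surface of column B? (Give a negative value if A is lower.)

For any compensation level in the mantle, the mantle terms cancel and isostasy reduces to e = (Σt_A − Σt_B) − (Σ(ρt)_A − Σ(ρt)_B) / ρ_m.
Σt_A = 37.36 km; Σt_B = 32.2 km; Σ(ρt)_A = 100860; Σ(ρt)_B = 93156 (in km·kg/m³).
e = (37.36 − 32.2) − (100860 − 93156) / 3300 = 2.83 km.

2.83 km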